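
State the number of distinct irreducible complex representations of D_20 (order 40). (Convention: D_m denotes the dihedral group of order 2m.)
13

Why: The number of irreducible complex representations of a finite group equals its number of conjugacy classes. D_20 has 13 conjugacy classes (n/2 + 3 for n even), so D_20 (order 40) has exactly 13 irreducible complex representations.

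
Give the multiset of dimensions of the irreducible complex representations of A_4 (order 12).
Dimensions: 1, 1, 1, 3

Why: There are 4 irreducibles (= number of conjugacy classes). Their dimensions d_i satisfy sum d_i^2 = |G| = 12: 1 + 1 + 1 + 9 = 12.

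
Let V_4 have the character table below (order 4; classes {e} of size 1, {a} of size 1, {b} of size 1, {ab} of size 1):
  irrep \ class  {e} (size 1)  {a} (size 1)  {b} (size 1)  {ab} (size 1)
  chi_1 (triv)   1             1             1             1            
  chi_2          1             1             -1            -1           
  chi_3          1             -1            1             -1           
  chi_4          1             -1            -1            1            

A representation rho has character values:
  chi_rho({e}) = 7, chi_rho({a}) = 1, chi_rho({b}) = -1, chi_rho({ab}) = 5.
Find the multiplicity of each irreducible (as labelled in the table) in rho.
Multiplicities: chi_1: 3, chi_2: 1, chi_3: 0, chi_4: 3.

Argument: Use <chi_rho, chi> = (1/|G|) sum_C |C| * chi_rho(C) * conj(chi(C)) with |G| = 4 for each irreducible chi in the table:
  <chi_rho, chi_1> = (1/4)[1*(7)*conj(1) + 1*(1)*conj(1) + 1*(-1)*conj(1) + 1*(5)*conj(1)]
      = (1/4)[(7) + (1) + (-1) + (5)] = 12/4 = 3
  <chi_rho, chi_2> = (1/4)[1*(7)*conj(1) + 1*(1)*conj(1) + 1*(-1)*conj(-1) + 1*(5)*conj(-1)]
      = (1/4)[(7) + (1) + (1) + (-5)] = 4/4 = 1
  <chi_rho, chi_3> = (1/4)[1*(7)*conj(1) + 1*(1)*conj(-1) + 1*(-1)*conj(1) + 1*(5)*conj(-1)]
      = (1/4)[(7) + (-1) + (-1) + (-5)] = 0/4 = 0
  <chi_rho, chi_4> = (1/4)[1*(7)*conj(1) + 1*(1)*conj(-1) + 1*(-1)*conj(-1) + 1*(5)*conj(1)]
      = (1/4)[(7) + (-1) + (1) + (5)] = 12/4 = 3
Dimension check: dim(rho) = sum (mult * dim) = 3*1 + 1*1 + 0*1 + 3*1 = 7 = chi_rho(e) = 7.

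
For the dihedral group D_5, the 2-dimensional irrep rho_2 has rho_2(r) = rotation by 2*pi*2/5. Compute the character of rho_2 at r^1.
chi_{rho_2}(r^1) = 2*cos(2*pi*2*1/5) = -sqrt(5)/2 - 1/2

Details: rho_2(r^1) is rotation by angle 2*pi*2*1/5, whose trace is 2*cos(2*pi*2*1/5) = -sqrt(5)/2 - 1/2.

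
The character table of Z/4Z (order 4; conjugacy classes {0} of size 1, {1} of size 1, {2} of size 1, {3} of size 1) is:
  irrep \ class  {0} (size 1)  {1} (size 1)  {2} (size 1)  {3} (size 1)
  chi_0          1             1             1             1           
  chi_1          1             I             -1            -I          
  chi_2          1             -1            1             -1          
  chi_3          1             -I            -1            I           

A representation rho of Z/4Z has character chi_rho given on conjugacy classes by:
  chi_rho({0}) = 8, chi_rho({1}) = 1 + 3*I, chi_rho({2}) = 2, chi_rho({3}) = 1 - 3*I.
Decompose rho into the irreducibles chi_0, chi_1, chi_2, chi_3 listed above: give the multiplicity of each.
Multiplicities: chi_0: 3, chi_1: 3, chi_2: 2, chi_3: 0.

Details: Use <chi_rho, chi> = (1/|G|) sum_C |C| * chi_rho(C) * conj(chi(C)) with |G| = 4 for each irreducible chi in the table:
  <chi_rho, chi_0> = (1/4)[1*(8)*conj(1) + 1*(1 + 3*I)*conj(1) + 1*(2)*conj(1) + 1*(1 - 3*I)*conj(1)]
      = (1/4)[(8) + (1 + 3*I) + (2) + (1 - 3*I)] = 12/4 = 3
  <chi_rho, chi_1> = (1/4)[1*(8)*conj(1) + 1*(1 + 3*I)*conj(I) + 1*(2)*conj(-1) + 1*(1 - 3*I)*conj(-I)]
      = (1/4)[(8) + (3 - I) + (-2) + (3 + I)] = 12/4 = 3
  <chi_rho, chi_2> = (1/4)[1*(8)*conj(1) + 1*(1 + 3*I)*conj(-1) + 1*(2)*conj(1) + 1*(1 - 3*I)*conj(-1)]
      = (1/4)[(8) + (-1 - 3*I) + (2) + (-1 + 3*I)] = 8/4 = 2
  <chi_rho, chi_3> = (1/4)[1*(8)*conj(1) + 1*(1 + 3*I)*conj(-I) + 1*(2)*conj(-1) + 1*(1 - 3*I)*conj(I)]
      = (1/4)[(8) + (-3 + I) + (-2) + (-3 - I)] = 0/4 = 0
(Exp terms are combined using exp(i*s)*conj(exp(i*t)) = exp(i*(s-t)), and sums of them are collapsed using the identity that for every m > 1 the m distinct m-th roots of unity sum to 0, e.g. 1 + exp(2*I*pi/3) + exp(-2*I*pi/3) = 0.)
Dimension check: dim(rho) = sum (mult * dim) = 3*1 + 3*1 + 2*1 + 0*1 = 8 = chi_rho(e) = 8.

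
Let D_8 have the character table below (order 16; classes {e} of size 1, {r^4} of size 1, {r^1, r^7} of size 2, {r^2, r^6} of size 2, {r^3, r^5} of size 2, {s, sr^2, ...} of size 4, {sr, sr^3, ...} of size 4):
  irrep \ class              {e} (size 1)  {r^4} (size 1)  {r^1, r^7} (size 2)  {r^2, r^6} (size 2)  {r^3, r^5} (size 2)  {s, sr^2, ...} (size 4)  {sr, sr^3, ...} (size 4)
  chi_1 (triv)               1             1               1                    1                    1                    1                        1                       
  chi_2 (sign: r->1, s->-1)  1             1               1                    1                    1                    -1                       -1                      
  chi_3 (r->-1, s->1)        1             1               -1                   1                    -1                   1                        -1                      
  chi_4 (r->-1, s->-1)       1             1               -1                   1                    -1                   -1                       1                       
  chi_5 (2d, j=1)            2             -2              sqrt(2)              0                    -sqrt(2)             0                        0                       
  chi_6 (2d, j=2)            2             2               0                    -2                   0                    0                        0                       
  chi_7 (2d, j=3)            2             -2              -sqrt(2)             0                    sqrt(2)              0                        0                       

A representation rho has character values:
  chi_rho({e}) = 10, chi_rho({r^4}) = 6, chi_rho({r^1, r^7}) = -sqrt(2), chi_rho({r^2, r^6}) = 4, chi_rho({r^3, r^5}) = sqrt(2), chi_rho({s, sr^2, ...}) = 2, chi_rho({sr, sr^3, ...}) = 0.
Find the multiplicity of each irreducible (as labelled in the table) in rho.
Multiplicities: chi_1: 2, chi_2: 1, chi_3: 2, chi_4: 1, chi_5: 0, chi_6: 1, chi_7: 1.

Solution. Use <chi_rho, chi> = (1/|G|) sum_C |C| * chi_rho(C) * conj(chi(C)) with |G| = 16 for each irreducible chi in the table:
  <chi_rho, chi_1> = (1/16)[1*(10)*conj(1) + 1*(6)*conj(1) + 2*(-sqrt(2))*conj(1) + 2*(4)*conj(1) + 2*(sqrt(2))*conj(1) + 4*(2)*conj(1) + 4*(0)*conj(1)]
      = (1/16)[(10) + (6) + (-2*sqrt(2)) + (8) + (2*sqrt(2)) + (8) + (0)] = 32/16 = 2
  <chi_rho, chi_2> = (1/16)[1*(10)*conj(1) + 1*(6)*conj(1) + 2*(-sqrt(2))*conj(1) + 2*(4)*conj(1) + 2*(sqrt(2))*conj(1) + 4*(2)*conj(-1) + 4*(0)*conj(-1)]
      = (1/16)[(10) + (6) + (-2*sqrt(2)) + (8) + (2*sqrt(2)) + (-8) + (0)] = 16/16 = 1
  <chi_rho, chi_3> = (1/16)[1*(10)*conj(1) + 1*(6)*conj(1) + 2*(-sqrt(2))*conj(-1) + 2*(4)*conj(1) + 2*(sqrt(2))*conj(-1) + 4*(2)*conj(1) + 4*(0)*conj(-1)]
      = (1/16)[(10) + (6) + (2*sqrt(2)) + (8) + (-2*sqrt(2)) + (8) + (0)] = 32/16 = 2
  <chi_rho, chi_4> = (1/16)[1*(10)*conj(1) + 1*(6)*conj(1) + 2*(-sqrt(2))*conj(-1) + 2*(4)*conj(1) + 2*(sqrt(2))*conj(-1) + 4*(2)*conj(-1) + 4*(0)*conj(1)]
      = (1/16)[(10) + (6) + (2*sqrt(2)) + (8) + (-2*sqrt(2)) + (-8) + (0)] = 16/16 = 1
  <chi_rho, chi_5> = (1/16)[1*(10)*conj(2) + 1*(6)*conj(-2) + 2*(-sqrt(2))*conj(sqrt(2)) + 2*(4)*conj(0) + 2*(sqrt(2))*conj(-sqrt(2)) + 4*(2)*conj(0) + 4*(0)*conj(0)]
      = (1/16)[(20) + (-12) + (-4) + (0) + (-4) + (0) + (0)] = 0/16 = 0
  <chi_rho, chi_6> = (1/16)[1*(10)*conj(2) + 1*(6)*conj(2) + 2*(-sqrt(2))*conj(0) + 2*(4)*conj(-2) + 2*(sqrt(2))*conj(0) + 4*(2)*conj(0) + 4*(0)*conj(0)]
      = (1/16)[(20) + (12) + (0) + (-16) + (0) + (0) + (0)] = 16/16 = 1
  <chi_rho, chi_7> = (1/16)[1*(10)*conj(2) + 1*(6)*conj(-2) + 2*(-sqrt(2))*conj(-sqrt(2)) + 2*(4)*conj(0) + 2*(sqrt(2))*conj(sqrt(2)) + 4*(2)*conj(0) + 4*(0)*conj(0)]
      = (1/16)[(20) + (-12) + (4) + (0) + (4) + (0) + (0)] = 16/16 = 1
Dimension check: dim(rho) = sum (mult * dim) = 2*1 + 1*1 + 2*1 + 1*1 + 0*2 + 1*2 + 1*2 = 10 = chi_rho(e) = 10.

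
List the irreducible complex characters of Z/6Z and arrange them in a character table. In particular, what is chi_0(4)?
Character table of Z/6Z (irreps indexed chi_0,...,chi_5 with chi_k(m) = zeta_6^(k*m), zeta_6 = exp(2*pi*i/6)):
  irrep \ class  {0} (size 1)  {1} (size 1)    {2} (size 1)    {3} (size 1)  {4} (size 1)    {5} (size 1)  
  chi_0          1             1               1               1             1               1             
  chi_1          1             exp(I*pi/3)     exp(2*I*pi/3)   -1            exp(-2*I*pi/3)  exp(-I*pi/3)  
  chi_2          1             exp(2*I*pi/3)   exp(-2*I*pi/3)  1             exp(2*I*pi/3)   exp(-2*I*pi/3)
  chi_3          1             -1              1               -1            1               -1            
  chi_4          1             exp(-2*I*pi/3)  exp(2*I*pi/3)   1             exp(-2*I*pi/3)  exp(2*I*pi/3) 
  chi_5          1             exp(-I*pi/3)    exp(-2*I*pi/3)  -1            exp(2*I*pi/3)   exp(I*pi/3)   

Spot check: chi_0(4) = zeta_6^(0*4) = zeta_6^0 = 1.

Why: Z/6Z is abelian, so all 6 irreducible complex representations are 1-dimensional. They are given by chi_k(m) = zeta_6^(k*m) for k = 0,...,5. Row orthogonality: sum_m chi_k(m) conj(chi_l(m)) = 6 * [k = l].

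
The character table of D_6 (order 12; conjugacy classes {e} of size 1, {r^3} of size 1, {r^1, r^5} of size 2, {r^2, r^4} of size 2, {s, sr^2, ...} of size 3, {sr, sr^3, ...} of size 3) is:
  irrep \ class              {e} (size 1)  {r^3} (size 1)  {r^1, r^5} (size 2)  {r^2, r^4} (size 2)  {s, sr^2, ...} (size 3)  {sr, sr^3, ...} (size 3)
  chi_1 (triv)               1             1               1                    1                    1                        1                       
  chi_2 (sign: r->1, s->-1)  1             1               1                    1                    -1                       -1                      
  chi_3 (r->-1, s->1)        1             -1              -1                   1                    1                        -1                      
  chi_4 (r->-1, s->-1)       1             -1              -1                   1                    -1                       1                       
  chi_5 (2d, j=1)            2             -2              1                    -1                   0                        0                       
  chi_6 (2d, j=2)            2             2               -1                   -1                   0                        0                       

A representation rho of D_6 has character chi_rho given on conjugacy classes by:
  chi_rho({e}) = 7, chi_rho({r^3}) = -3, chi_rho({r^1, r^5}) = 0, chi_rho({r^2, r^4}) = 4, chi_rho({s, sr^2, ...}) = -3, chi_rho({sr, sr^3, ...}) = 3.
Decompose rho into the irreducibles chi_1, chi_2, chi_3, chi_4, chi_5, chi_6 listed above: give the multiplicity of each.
Multiplicities: chi_1: 1, chi_2: 1, chi_3: 0, chi_4: 3, chi_5: 1, chi_6: 0.

Justification: Use <chi_rho, chi> = (1/|G|) sum_C |C| * chi_rho(C) * conj(chi(C)) with |G| = 12 for each irreducible chi in the table:
  <chi_rho, chi_1> = (1/12)[1*(7)*conj(1) + 1*(-3)*conj(1) + 2*(0)*conj(1) + 2*(4)*conj(1) + 3*(-3)*conj(1) + 3*(3)*conj(1)]
      = (1/12)[(7) + (-3) + (0) + (8) + (-9) + (9)] = 12/12 = 1
  <chi_rho, chi_2> = (1/12)[1*(7)*conj(1) + 1*(-3)*conj(1) + 2*(0)*conj(1) + 2*(4)*conj(1) + 3*(-3)*conj(-1) + 3*(3)*conj(-1)]
      = (1/12)[(7) + (-3) + (0) + (8) + (9) + (-9)] = 12/12 = 1
  <chi_rho, chi_3> = (1/12)[1*(7)*conj(1) + 1*(-3)*conj(-1) + 2*(0)*conj(-1) + 2*(4)*conj(1) + 3*(-3)*conj(1) + 3*(3)*conj(-1)]
      = (1/12)[(7) + (3) + (0) + (8) + (-9) + (-9)] = 0/12 = 0
  <chi_rho, chi_4> = (1/12)[1*(7)*conj(1) + 1*(-3)*conj(-1) + 2*(0)*conj(-1) + 2*(4)*conj(1) + 3*(-3)*conj(-1) + 3*(3)*conj(1)]
      = (1/12)[(7) + (3) + (0) + (8) + (9) + (9)] = 36/12 = 3
  <chi_rho, chi_5> = (1/12)[1*(7)*conj(2) + 1*(-3)*conj(-2) + 2*(0)*conj(1) + 2*(4)*conj(-1) + 3*(-3)*conj(0) + 3*(3)*conj(0)]
      = (1/12)[(14) + (6) + (0) + (-8) + (0) + (0)] = 12/12 = 1
  <chi_rho, chi_6> = (1/12)[1*(7)*conj(2) + 1*(-3)*conj(2) + 2*(0)*conj(-1) + 2*(4)*conj(-1) + 3*(-3)*conj(0) + 3*(3)*conj(0)]
      = (1/12)[(14) + (-6) + (0) + (-8) + (0) + (0)] = 0/12 = 0
Dimension check: dim(rho) = sum (mult * dim) = 1*1 + 1*1 + 0*1 + 3*1 + 1*2 + 0*2 = 7 = chi_rho(e) = 7.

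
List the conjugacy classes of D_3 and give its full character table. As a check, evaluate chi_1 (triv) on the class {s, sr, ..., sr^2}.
Conjugacy classes: {e} of size 1, {r^1, r^2} of size 2, {s, sr, ..., sr^2} of size 3.
Character table:
  irrep \ class              {e} (size 1)  {r^1, r^2} (size 2)  {s, sr, ..., sr^2} (size 3)
  chi_1 (triv)               1             1                    1                          
  chi_2 (sign: r->1, s->-1)  1             1                    -1                         
  chi_3 (2d, j=1)            2             -1                   0                          

Spot check: chi_1 (triv) on {s, sr, ..., sr^2} = 1.

Proof sketch: D_3 has order 2*3 = 6 with 3 conjugacy classes, hence 3 irreducibles. Sum of squared dims 1 + 1 + 4 = 6 = |G|. Linear characters come from the abelianisation; the 2-dimensional irreps have character r^k -> 2*cos(2*pi*j*k/3), reflections -> 0.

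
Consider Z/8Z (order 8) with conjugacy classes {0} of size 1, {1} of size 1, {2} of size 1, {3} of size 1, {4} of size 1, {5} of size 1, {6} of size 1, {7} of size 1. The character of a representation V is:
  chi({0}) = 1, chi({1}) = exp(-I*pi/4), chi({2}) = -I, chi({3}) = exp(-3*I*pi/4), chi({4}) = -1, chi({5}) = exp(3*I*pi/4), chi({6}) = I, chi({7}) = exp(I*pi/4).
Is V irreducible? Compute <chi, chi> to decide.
Irreducible: <chi, chi> = 1.

Reasoning: <chi, chi> = (1/|G|) sum_C |C| * |chi(C)|^2 = (1/8)[1*|1|^2 + 1*|exp(-I*pi/4)|^2 + 1*|-I|^2 + 1*|exp(-3*I*pi/4)|^2 + 1*|-1|^2 + 1*|exp(3*I*pi/4)|^2 + 1*|I|^2 + 1*|exp(I*pi/4)|^2]
  = (1/8)[(1) + (1) + (1) + (1) + (1) + (1) + (1) + (1)] = 8/8 = 1.
(Exp terms are combined using exp(i*s)*conj(exp(i*t)) = exp(i*(s-t)), and sums of them are collapsed using the identity that for every m > 1 the m distinct m-th roots of unity sum to 0, e.g. 1 + exp(2*I*pi/3) + exp(-2*I*pi/3) = 0.)
A character is irreducible iff <chi, chi> = 1, so this representation is irreducible.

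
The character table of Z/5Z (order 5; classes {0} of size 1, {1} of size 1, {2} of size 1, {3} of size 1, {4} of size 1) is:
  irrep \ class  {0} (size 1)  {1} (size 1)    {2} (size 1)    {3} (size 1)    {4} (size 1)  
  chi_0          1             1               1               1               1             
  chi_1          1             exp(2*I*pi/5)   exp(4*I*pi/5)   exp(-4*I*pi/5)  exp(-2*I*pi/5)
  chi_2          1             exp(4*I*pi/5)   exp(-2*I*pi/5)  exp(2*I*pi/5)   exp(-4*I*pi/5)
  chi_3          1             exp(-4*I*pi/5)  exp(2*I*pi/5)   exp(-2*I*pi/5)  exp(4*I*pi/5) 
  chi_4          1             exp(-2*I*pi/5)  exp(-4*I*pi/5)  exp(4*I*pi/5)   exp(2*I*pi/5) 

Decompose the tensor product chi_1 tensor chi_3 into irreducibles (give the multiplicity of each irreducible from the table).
chi_1 tensor chi_3 = chi_4 (all other irreducibles have multiplicity 0).

The character of a tensor product is the pointwise product (chi_1 * chi_3)(C) = chi_1(C) * chi_3(C):
  {0}: (1)*(1), {1}: (exp(2*I*pi/5))*(exp(-4*I*pi/5)), {2}: (exp(4*I*pi/5))*(exp(2*I*pi/5)), {3}: (exp(-4*I*pi/5))*(exp(-2*I*pi/5)), {4}: (exp(-2*I*pi/5))*(exp(4*I*pi/5))
so (chi_1 * chi_3) takes values
  {0} -> 1, {1} -> exp(-2*I*pi/5), {2} -> exp(-4*I*pi/5), {3} -> exp(4*I*pi/5), {4} -> exp(2*I*pi/5).
Now take the inner product of this character with each irreducible chi from the table, <chi_1*chi_3, chi> = (1/5) sum_C |C| (chi_1*chi_3)(C) conj(chi(C)):
  <chi_1*chi_3, chi_0> = (1/5)[1*(1)*conj(1) + 1*(exp(-2*I*pi/5))*conj(1) + 1*(exp(-4*I*pi/5))*conj(1) + 1*(exp(4*I*pi/5))*conj(1) + 1*(exp(2*I*pi/5))*conj(1)]
      = (1/5)[(1) + (exp(-2*I*pi/5)) + (exp(-4*I*pi/5)) + (exp(4*I*pi/5)) + (exp(2*I*pi/5))] = 0/5 = 0
  <chi_1*chi_3, chi_1> = (1/5)[1*(1)*conj(1) + 1*(exp(-2*I*pi/5))*conj(exp(2*I*pi/5)) + 1*(exp(-4*I*pi/5))*conj(exp(4*I*pi/5)) + 1*(exp(4*I*pi/5))*conj(exp(-4*I*pi/5)) + 1*(exp(2*I*pi/5))*conj(exp(-2*I*pi/5))]
      = (1/5)[(1) + (exp(-4*I*pi/5)) + (exp(2*I*pi/5)) + (exp(-2*I*pi/5)) + (exp(4*I*pi/5))] = 0/5 = 0
  <chi_1*chi_3, chi_2> = (1/5)[1*(1)*conj(1) + 1*(exp(-2*I*pi/5))*conj(exp(4*I*pi/5)) + 1*(exp(-4*I*pi/5))*conj(exp(-2*I*pi/5)) + 1*(exp(4*I*pi/5))*conj(exp(2*I*pi/5)) + 1*(exp(2*I*pi/5))*conj(exp(-4*I*pi/5))]
      = (1/5)[(1) + (exp(4*I*pi/5)) + (exp(-2*I*pi/5)) + (exp(2*I*pi/5)) + (exp(-4*I*pi/5))] = 0/5 = 0
  <chi_1*chi_3, chi_3> = (1/5)[1*(1)*conj(1) + 1*(exp(-2*I*pi/5))*conj(exp(-4*I*pi/5)) + 1*(exp(-4*I*pi/5))*conj(exp(2*I*pi/5)) + 1*(exp(4*I*pi/5))*conj(exp(-2*I*pi/5)) + 1*(exp(2*I*pi/5))*conj(exp(4*I*pi/5))]
      = (1/5)[(1) + (exp(2*I*pi/5)) + (exp(4*I*pi/5)) + (exp(-4*I*pi/5)) + (exp(-2*I*pi/5))] = 0/5 = 0
  <chi_1*chi_3, chi_4> = (1/5)[1*(1)*conj(1) + 1*(exp(-2*I*pi/5))*conj(exp(-2*I*pi/5)) + 1*(exp(-4*I*pi/5))*conj(exp(-4*I*pi/5)) + 1*(exp(4*I*pi/5))*conj(exp(4*I*pi/5)) + 1*(exp(2*I*pi/5))*conj(exp(2*I*pi/5))]
      = (1/5)[(1) + (1) + (1) + (1) + (1)] = 5/5 = 1
(Exp terms are combined using exp(i*s)*conj(exp(i*t)) = exp(i*(s-t)), and sums of them are collapsed using the identity that for every m > 1 the m distinct m-th roots of unity sum to 0, e.g. 1 + exp(2*I*pi/3) + exp(-2*I*pi/3) = 0.)
Hence the multiplicities are chi_4: 1. Dimension check: dim(chi_1)*dim(chi_3) = 1*1 = 1 and sum (mult * dim) = 1*1 = 1.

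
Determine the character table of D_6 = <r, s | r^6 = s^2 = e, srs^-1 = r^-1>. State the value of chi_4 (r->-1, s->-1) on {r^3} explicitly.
Conjugacy classes: {e} of size 1, {r^3} of size 1, {r^1, r^5} of size 2, {r^2, r^4} of size 2, {s, sr^2, ...} of size 3, {sr, sr^3, ...} of size 3.
Character table:
  irrep \ class              {e} (size 1)  {r^3} (size 1)  {r^1, r^5} (size 2)  {r^2, r^4} (size 2)  {s, sr^2, ...} (size 3)  {sr, sr^3, ...} (size 3)
  chi_1 (triv)               1             1               1                    1                    1                        1                       
  chi_2 (sign: r->1, s->-1)  1             1               1                    1                    -1                       -1                      
  chi_3 (r->-1, s->1)        1             -1              -1                   1                    1                        -1                      
  chi_4 (r->-1, s->-1)       1             -1              -1                   1                    -1                       1                       
  chi_5 (2d, j=1)            2             -2              1                    -1                   0                        0                       
  chi_6 (2d, j=2)            2             2               -1                   -1                   0                        0                       

Spot check: chi_4 (r->-1, s->-1) on {r^3} = -1.

Explanation: D_6 has order 2*6 = 12 with 6 conjugacy classes, hence 6 irreducibles. Sum of squared dims 1 + 1 + 1 + 1 + 4 + 4 = 12 = |G|. Linear characters come from the abelianisation; the 2-dimensional irreps have character r^k -> 2*cos(2*pi*j*k/6), reflections -> 0.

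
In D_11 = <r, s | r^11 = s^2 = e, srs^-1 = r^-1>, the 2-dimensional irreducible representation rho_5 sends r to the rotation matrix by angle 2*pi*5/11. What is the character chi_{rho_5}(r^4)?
chi_{rho_5}(r^4) = 2*cos(2*pi*5*4/11) = 2*cos(4*pi/11)

Why: rho_5(r^4) is rotation by angle 2*pi*5*4/11, whose trace is 2*cos(2*pi*5*4/11) = 2*cos(4*pi/11).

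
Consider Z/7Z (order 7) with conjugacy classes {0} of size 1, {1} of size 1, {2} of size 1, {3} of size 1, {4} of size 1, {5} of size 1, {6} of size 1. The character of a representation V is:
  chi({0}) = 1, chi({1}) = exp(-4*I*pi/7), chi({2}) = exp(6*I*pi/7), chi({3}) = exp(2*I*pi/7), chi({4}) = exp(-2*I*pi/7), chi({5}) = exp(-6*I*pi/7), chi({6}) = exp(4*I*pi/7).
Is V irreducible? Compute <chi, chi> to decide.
Irreducible: <chi, chi> = 1.

<chi, chi> = (1/|G|) sum_C |C| * |chi(C)|^2 = (1/7)[1*|1|^2 + 1*|exp(-4*I*pi/7)|^2 + 1*|exp(6*I*pi/7)|^2 + 1*|exp(2*I*pi/7)|^2 + 1*|exp(-2*I*pi/7)|^2 + 1*|exp(-6*I*pi/7)|^2 + 1*|exp(4*I*pi/7)|^2]
  = (1/7)[(1) + (1) + (1) + (1) + (1) + (1) + (1)] = 7/7 = 1.
(Exp terms are combined using exp(i*s)*conj(exp(i*t)) = exp(i*(s-t)), and sums of them are collapsed using the identity that for every m > 1 the m distinct m-th roots of unity sum to 0, e.g. 1 + exp(2*I*pi/3) + exp(-2*I*pi/3) = 0.)
A character is irreducible iff <chi, chi> = 1, so this representation is irreducible.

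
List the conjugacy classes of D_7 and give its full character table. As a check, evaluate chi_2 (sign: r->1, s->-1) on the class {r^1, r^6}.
Conjugacy classes: {e} of size 1, {r^1, r^6} of size 2, {r^2, r^5} of size 2, {r^3, r^4} of size 2, {s, sr, ..., sr^6} of size 7.
Character table:
  irrep \ class              {e} (size 1)  {r^1, r^6} (size 2)  {r^2, r^5} (size 2)  {r^3, r^4} (size 2)  {s, sr, ..., sr^6} (size 7)
  chi_1 (triv)               1             1                    1                    1                    1                          
  chi_2 (sign: r->1, s->-1)  1             1                    1                    1                    -1                         
  chi_3 (2d, j=1)            2             2*cos(2*pi/7)        -2*cos(3*pi/7)       -2*cos(pi/7)         0                          
  chi_4 (2d, j=2)            2             -2*cos(3*pi/7)       -2*cos(pi/7)         2*cos(2*pi/7)        0                          
  chi_5 (2d, j=3)            2             -2*cos(pi/7)         2*cos(2*pi/7)        -2*cos(3*pi/7)       0                          

Spot check: chi_2 (sign: r->1, s->-1) on {r^1, r^6} = 1.

Working: D_7 has order 2*7 = 14 with 5 conjugacy classes, hence 5 irreducibles. Sum of squared dims 1 + 1 + 4 + 4 + 4 = 14 = |G|. Linear characters come from the abelianisation; the 2-dimensional irreps have character r^k -> 2*cos(2*pi*j*k/7), reflections -> 0.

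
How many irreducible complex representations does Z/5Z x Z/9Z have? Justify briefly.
45

Argument: The number of irreducible complex representations of a finite group equals its number of conjugacy classes. Z/5Z x Z/9Z is abelian of order 45, so every element is its own conjugacy class: 45 classes, so Z/5Z x Z/9Z (order 45) has exactly 45 irreducible complex representations.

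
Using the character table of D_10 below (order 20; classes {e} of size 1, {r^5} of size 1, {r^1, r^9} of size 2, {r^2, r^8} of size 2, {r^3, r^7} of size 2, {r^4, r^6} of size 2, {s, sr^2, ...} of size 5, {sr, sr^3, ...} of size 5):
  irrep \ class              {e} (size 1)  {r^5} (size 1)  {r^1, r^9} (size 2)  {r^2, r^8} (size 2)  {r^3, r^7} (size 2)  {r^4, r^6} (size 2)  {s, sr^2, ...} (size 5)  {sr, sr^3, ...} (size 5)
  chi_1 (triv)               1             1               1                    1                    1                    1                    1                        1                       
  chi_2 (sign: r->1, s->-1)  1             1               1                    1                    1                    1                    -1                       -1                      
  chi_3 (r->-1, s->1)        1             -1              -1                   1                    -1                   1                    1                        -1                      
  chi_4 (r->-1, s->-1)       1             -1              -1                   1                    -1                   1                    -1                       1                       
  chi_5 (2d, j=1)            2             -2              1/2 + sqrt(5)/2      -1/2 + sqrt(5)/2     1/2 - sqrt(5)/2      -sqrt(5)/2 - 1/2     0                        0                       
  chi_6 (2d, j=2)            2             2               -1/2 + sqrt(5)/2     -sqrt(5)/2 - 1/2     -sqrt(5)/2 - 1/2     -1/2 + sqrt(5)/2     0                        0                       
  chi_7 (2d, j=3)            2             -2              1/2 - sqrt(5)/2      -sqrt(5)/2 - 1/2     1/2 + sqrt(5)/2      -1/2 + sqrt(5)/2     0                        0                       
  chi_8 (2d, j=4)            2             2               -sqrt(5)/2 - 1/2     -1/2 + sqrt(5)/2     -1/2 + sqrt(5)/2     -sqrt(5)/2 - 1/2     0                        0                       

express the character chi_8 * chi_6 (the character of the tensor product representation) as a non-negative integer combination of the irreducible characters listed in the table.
chi_8 tensor chi_6 = chi_6 + chi_8 (all other irreducibles have multiplicity 0).

Justification: The character of a tensor product is the pointwise product (chi_8 * chi_6)(C) = chi_8(C) * chi_6(C):
  {e}: (2)*(2), {r^5}: (2)*(2), {r^1, r^9}: (-sqrt(5)/2 - 1/2)*(-1/2 + sqrt(5)/2), {r^2, r^8}: (-1/2 + sqrt(5)/2)*(-sqrt(5)/2 - 1/2), {r^3, r^7}: (-1/2 + sqrt(5)/2)*(-sqrt(5)/2 - 1/2), {r^4, r^6}: (-sqrt(5)/2 - 1/2)*(-1/2 + sqrt(5)/2), {s, sr^2, ...}: (0)*(0), {sr, sr^3, ...}: (0)*(0)
so (chi_8 * chi_6) takes values
  {e} -> 4, {r^5} -> 4, {r^1, r^9} -> -1, {r^2, r^8} -> -1, {r^3, r^7} -> -1, {r^4, r^6} -> -1, {s, sr^2, ...} -> 0, {sr, sr^3, ...} -> 0.
Now take the inner product of this character with each irreducible chi from the table, <chi_8*chi_6, chi> = (1/20) sum_C |C| (chi_8*chi_6)(C) conj(chi(C)):
  <chi_8*chi_6, chi_1> = (1/20)[1*(4)*conj(1) + 1*(4)*conj(1) + 2*(-1)*conj(1) + 2*(-1)*conj(1) + 2*(-1)*conj(1) + 2*(-1)*conj(1) + 5*(0)*conj(1) + 5*(0)*conj(1)]
      = (1/20)[(4) + (4) + (-2) + (-2) + (-2) + (-2) + (0) + (0)] = 0/20 = 0
  <chi_8*chi_6, chi_2> = (1/20)[1*(4)*conj(1) + 1*(4)*conj(1) + 2*(-1)*conj(1) + 2*(-1)*conj(1) + 2*(-1)*conj(1) + 2*(-1)*conj(1) + 5*(0)*conj(-1) + 5*(0)*conj(-1)]
      = (1/20)[(4) + (4) + (-2) + (-2) + (-2) + (-2) + (0) + (0)] = 0/20 = 0
  <chi_8*chi_6, chi_3> = (1/20)[1*(4)*conj(1) + 1*(4)*conj(-1) + 2*(-1)*conj(-1) + 2*(-1)*conj(1) + 2*(-1)*conj(-1) + 2*(-1)*conj(1) + 5*(0)*conj(1) + 5*(0)*conj(-1)]
      = (1/20)[(4) + (-4) + (2) + (-2) + (2) + (-2) + (0) + (0)] = 0/20 = 0
  <chi_8*chi_6, chi_4> = (1/20)[1*(4)*conj(1) + 1*(4)*conj(-1) + 2*(-1)*conj(-1) + 2*(-1)*conj(1) + 2*(-1)*conj(-1) + 2*(-1)*conj(1) + 5*(0)*conj(-1) + 5*(0)*conj(1)]
      = (1/20)[(4) + (-4) + (2) + (-2) + (2) + (-2) + (0) + (0)] = 0/20 = 0
  <chi_8*chi_6, chi_5> = (1/20)[1*(4)*conj(2) + 1*(4)*conj(-2) + 2*(-1)*conj(1/2 + sqrt(5)/2) + 2*(-1)*conj(-1/2 + sqrt(5)/2) + 2*(-1)*conj(1/2 - sqrt(5)/2) + 2*(-1)*conj(-sqrt(5)/2 - 1/2) + 5*(0)*conj(0) + 5*(0)*conj(0)]
      = (1/20)[(8) + (-8) + (-sqrt(5) - 1) + (1 - sqrt(5)) + (-1 + sqrt(5)) + (1 + sqrt(5)) + (0) + (0)] = 0/20 = 0
  <chi_8*chi_6, chi_6> = (1/20)[1*(4)*conj(2) + 1*(4)*conj(2) + 2*(-1)*conj(-1/2 + sqrt(5)/2) + 2*(-1)*conj(-sqrt(5)/2 - 1/2) + 2*(-1)*conj(-sqrt(5)/2 - 1/2) + 2*(-1)*conj(-1/2 + sqrt(5)/2) + 5*(0)*conj(0) + 5*(0)*conj(0)]
      = (1/20)[(8) + (8) + (1 - sqrt(5)) + (1 + sqrt(5)) + (1 + sqrt(5)) + (1 - sqrt(5)) + (0) + (0)] = 20/20 = 1
  <chi_8*chi_6, chi_7> = (1/20)[1*(4)*conj(2) + 1*(4)*conj(-2) + 2*(-1)*conj(1/2 - sqrt(5)/2) + 2*(-1)*conj(-sqrt(5)/2 - 1/2) + 2*(-1)*conj(1/2 + sqrt(5)/2) + 2*(-1)*conj(-1/2 + sqrt(5)/2) + 5*(0)*conj(0) + 5*(0)*conj(0)]
      = (1/20)[(8) + (-8) + (-1 + sqrt(5)) + (1 + sqrt(5)) + (-sqrt(5) - 1) + (1 - sqrt(5)) + (0) + (0)] = 0/20 = 0
  <chi_8*chi_6, chi_8> = (1/20)[1*(4)*conj(2) + 1*(4)*conj(2) + 2*(-1)*conj(-sqrt(5)/2 - 1/2) + 2*(-1)*conj(-1/2 + sqrt(5)/2) + 2*(-1)*conj(-1/2 + sqrt(5)/2) + 2*(-1)*conj(-sqrt(5)/2 - 1/2) + 5*(0)*conj(0) + 5*(0)*conj(0)]
      = (1/20)[(8) + (8) + (1 + sqrt(5)) + (1 - sqrt(5)) + (1 - sqrt(5)) + (1 + sqrt(5)) + (0) + (0)] = 20/20 = 1
Hence the multiplicities are chi_6: 1, chi_8: 1. Dimension check: dim(chi_8)*dim(chi_6) = 2*2 = 4 and sum (mult * dim) = 1*2 + 1*2 = 4.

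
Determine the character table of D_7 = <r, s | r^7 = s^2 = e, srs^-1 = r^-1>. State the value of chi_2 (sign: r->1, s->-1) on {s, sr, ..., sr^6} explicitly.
Conjugacy classes: {e} of size 1, {r^1, r^6} of size 2, {r^2, r^5} of size 2, {r^3, r^4} of size 2, {s, sr, ..., sr^6} of size 7.
Character table:
  irrep \ class              {e} (size 1)  {r^1, r^6} (size 2)  {r^2, r^5} (size 2)  {r^3, r^4} (size 2)  {s, sr, ..., sr^6} (size 7)
  chi_1 (triv)               1             1                    1                    1                    1                          
  chi_2 (sign: r->1, s->-1)  1             1                    1                    1                    -1                         
  chi_3 (2d, j=1)            2             2*cos(2*pi/7)        -2*cos(3*pi/7)       -2*cos(pi/7)         0                          
  chi_4 (2d, j=2)            2             -2*cos(3*pi/7)       -2*cos(pi/7)         2*cos(2*pi/7)        0                          
  chi_5 (2d, j=3)            2             -2*cos(pi/7)         2*cos(2*pi/7)        -2*cos(3*pi/7)       0                          

Spot check: chi_2 (sign: r->1, s->-1) on {s, sr, ..., sr^6} = -1.

Explanation: D_7 has order 2*7 = 14 with 5 conjugacy classes, hence 5 irreducibles. Sum of squared dims 1 + 1 + 4 + 4 + 4 = 14 = |G|. Linear characters come from the abelianisation; the 2-dimensional irreps have character r^k -> 2*cos(2*pi*j*k/7), reflections -> 0.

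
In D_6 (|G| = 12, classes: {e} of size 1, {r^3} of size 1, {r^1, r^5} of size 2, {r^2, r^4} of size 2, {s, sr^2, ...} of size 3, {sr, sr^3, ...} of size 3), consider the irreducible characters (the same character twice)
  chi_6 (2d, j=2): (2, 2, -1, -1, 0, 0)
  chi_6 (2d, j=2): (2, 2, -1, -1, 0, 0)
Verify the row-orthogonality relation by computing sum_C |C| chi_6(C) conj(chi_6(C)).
Sum = 12 = |G| = 12; so <chi_6, chi_6> = 1 (norm-1 confirms irreducibility).

Proof sketch: Compute term by term over conjugacy classes (|C| * chi_6(C) * conj(chi_6(C))):
  1*(2)*conj(2) + 1*(2)*conj(2) + 2*(-1)*conj(-1) + 2*(-1)*conj(-1) + 3*(0)*conj(0) + 3*(0)*conj(0)
  = (4) + (4) + (2) + (2) + (0) + (0)
  = 12.
Dividing by |G| = 12 gives 12/12 = 1, matching the row-orthogonality relation <chi_6, chi_6> = [chi_6 = chi_6].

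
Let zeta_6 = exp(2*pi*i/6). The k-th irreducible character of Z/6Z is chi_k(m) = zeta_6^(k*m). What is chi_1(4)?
chi_1(4) = zeta_6^4 = exp(-2*I*pi/3)

Solution. chi_1(4) = zeta_6^(1*4) = zeta_6^4. Since zeta_6^6 = 1, this equals zeta_6^4 = exp(2*pi*i*4/6) = exp(-2*I*pi/3).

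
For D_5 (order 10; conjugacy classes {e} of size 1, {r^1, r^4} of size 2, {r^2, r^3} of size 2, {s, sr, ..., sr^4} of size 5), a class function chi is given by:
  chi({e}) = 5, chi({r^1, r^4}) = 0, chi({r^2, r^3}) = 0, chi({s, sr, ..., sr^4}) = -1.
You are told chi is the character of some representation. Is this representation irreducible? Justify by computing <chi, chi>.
Not irreducible (reducible): <chi, chi> = 3 > 1.

Proof sketch: <chi, chi> = (1/|G|) sum_C |C| * |chi(C)|^2 = (1/10)[1*|5|^2 + 2*|0|^2 + 2*|0|^2 + 5*|-1|^2]
  = (1/10)[(25) + (0) + (0) + (5)] = 30/10 = 3.
A character is irreducible iff <chi, chi> = 1, so this representation is reducible.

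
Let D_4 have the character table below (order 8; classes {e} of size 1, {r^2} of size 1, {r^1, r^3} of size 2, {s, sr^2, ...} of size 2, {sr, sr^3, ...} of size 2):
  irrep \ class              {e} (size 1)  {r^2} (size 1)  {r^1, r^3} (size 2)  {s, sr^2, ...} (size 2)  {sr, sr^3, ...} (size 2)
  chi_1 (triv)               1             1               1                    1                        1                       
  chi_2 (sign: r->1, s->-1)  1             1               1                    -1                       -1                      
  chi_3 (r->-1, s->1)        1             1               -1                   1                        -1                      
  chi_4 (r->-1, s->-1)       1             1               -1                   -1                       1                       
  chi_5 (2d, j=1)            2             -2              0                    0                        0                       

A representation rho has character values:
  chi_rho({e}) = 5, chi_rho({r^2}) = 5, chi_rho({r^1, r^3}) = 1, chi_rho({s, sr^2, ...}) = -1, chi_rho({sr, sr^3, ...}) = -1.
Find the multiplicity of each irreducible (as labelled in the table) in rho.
Multiplicities: chi_1: 1, chi_2: 2, chi_3: 1, chi_4: 1, chi_5: 0.

Use <chi_rho, chi> = (1/|G|) sum_C |C| * chi_rho(C) * conj(chi(C)) with |G| = 8 for each irreducible chi in the table:
  <chi_rho, chi_1> = (1/8)[1*(5)*conj(1) + 1*(5)*conj(1) + 2*(1)*conj(1) + 2*(-1)*conj(1) + 2*(-1)*conj(1)]
      = (1/8)[(5) + (5) + (2) + (-2) + (-2)] = 8/8 = 1
  <chi_rho, chi_2> = (1/8)[1*(5)*conj(1) + 1*(5)*conj(1) + 2*(1)*conj(1) + 2*(-1)*conj(-1) + 2*(-1)*conj(-1)]
      = (1/8)[(5) + (5) + (2) + (2) + (2)] = 16/8 = 2
  <chi_rho, chi_3> = (1/8)[1*(5)*conj(1) + 1*(5)*conj(1) + 2*(1)*conj(-1) + 2*(-1)*conj(1) + 2*(-1)*conj(-1)]
      = (1/8)[(5) + (5) + (-2) + (-2) + (2)] = 8/8 = 1
  <chi_rho, chi_4> = (1/8)[1*(5)*conj(1) + 1*(5)*conj(1) + 2*(1)*conj(-1) + 2*(-1)*conj(-1) + 2*(-1)*conj(1)]
      = (1/8)[(5) + (5) + (-2) + (2) + (-2)] = 8/8 = 1
  <chi_rho, chi_5> = (1/8)[1*(5)*conj(2) + 1*(5)*conj(-2) + 2*(1)*conj(0) + 2*(-1)*conj(0) + 2*(-1)*conj(0)]
      = (1/8)[(10) + (-10) + (0) + (0) + (0)] = 0/8 = 0
Dimension check: dim(rho) = sum (mult * dim) = 1*1 + 2*1 + 1*1 + 1*1 + 0*2 = 5 = chi_rho(e) = 5.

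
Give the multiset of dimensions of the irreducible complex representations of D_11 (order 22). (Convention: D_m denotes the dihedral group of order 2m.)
Dimensions: 1, 1, 2, 2, 2, 2, 2

Details: There are 7 irreducibles (= number of conjugacy classes). Their dimensions d_i satisfy sum d_i^2 = |G| = 22: 1 + 1 + 4 + 4 + 4 + 4 + 4 = 22.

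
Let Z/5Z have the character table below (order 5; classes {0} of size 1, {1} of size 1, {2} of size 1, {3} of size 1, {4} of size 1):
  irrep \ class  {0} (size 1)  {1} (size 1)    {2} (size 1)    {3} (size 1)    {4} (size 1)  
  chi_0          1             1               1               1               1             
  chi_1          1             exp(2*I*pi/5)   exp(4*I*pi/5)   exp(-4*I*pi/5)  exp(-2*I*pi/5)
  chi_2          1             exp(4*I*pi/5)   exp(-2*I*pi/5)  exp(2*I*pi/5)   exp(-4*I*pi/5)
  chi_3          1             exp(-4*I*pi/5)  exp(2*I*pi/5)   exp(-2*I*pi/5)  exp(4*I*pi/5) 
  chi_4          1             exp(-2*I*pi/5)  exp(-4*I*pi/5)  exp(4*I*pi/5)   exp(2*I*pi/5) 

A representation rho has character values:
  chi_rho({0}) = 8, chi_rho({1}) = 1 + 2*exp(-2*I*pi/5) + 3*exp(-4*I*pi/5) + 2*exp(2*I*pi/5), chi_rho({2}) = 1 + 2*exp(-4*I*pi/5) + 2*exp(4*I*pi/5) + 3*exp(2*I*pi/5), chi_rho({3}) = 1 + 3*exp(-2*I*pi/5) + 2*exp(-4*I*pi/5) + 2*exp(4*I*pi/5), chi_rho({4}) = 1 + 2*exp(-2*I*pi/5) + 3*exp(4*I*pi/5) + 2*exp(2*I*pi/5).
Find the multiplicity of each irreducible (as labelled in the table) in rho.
Multiplicities: chi_0: 1, chi_1: 2, chi_2: 0, chi_3: 3, chi_4: 2.

Reasoning: Use <chi_rho, chi> = (1/|G|) sum_C |C| * chi_rho(C) * conj(chi(C)) with |G| = 5 for each irreducible chi in the table:
  <chi_rho, chi_0> = (1/5)[1*(8)*conj(1) + 1*(1 + 2*exp(-2*I*pi/5) + 3*exp(-4*I*pi/5) + 2*exp(2*I*pi/5))*conj(1) + 1*(1 + 2*exp(-4*I*pi/5) + 2*exp(4*I*pi/5) + 3*exp(2*I*pi/5))*conj(1) + 1*(1 + 3*exp(-2*I*pi/5) + 2*exp(-4*I*pi/5) + 2*exp(4*I*pi/5))*conj(1) + 1*(1 + 2*exp(-2*I*pi/5) + 3*exp(4*I*pi/5) + 2*exp(2*I*pi/5))*conj(1)]
      = (1/5)[(8) + (1 + 2*exp(-2*I*pi/5) + 3*exp(-4*I*pi/5) + 2*exp(2*I*pi/5)) + (1 + 2*exp(-4*I*pi/5) + 2*exp(4*I*pi/5) + 3*exp(2*I*pi/5)) + (1 + 3*exp(-2*I*pi/5) + 2*exp(-4*I*pi/5) + 2*exp(4*I*pi/5)) + (1 + 2*exp(-2*I*pi/5) + 3*exp(4*I*pi/5) + 2*exp(2*I*pi/5))] = 5/5 = 1
  <chi_rho, chi_1> = (1/5)[1*(8)*conj(1) + 1*(1 + 2*exp(-2*I*pi/5) + 3*exp(-4*I*pi/5) + 2*exp(2*I*pi/5))*conj(exp(2*I*pi/5)) + 1*(1 + 2*exp(-4*I*pi/5) + 2*exp(4*I*pi/5) + 3*exp(2*I*pi/5))*conj(exp(4*I*pi/5)) + 1*(1 + 3*exp(-2*I*pi/5) + 2*exp(-4*I*pi/5) + 2*exp(4*I*pi/5))*conj(exp(-4*I*pi/5)) + 1*(1 + 2*exp(-2*I*pi/5) + 3*exp(4*I*pi/5) + 2*exp(2*I*pi/5))*conj(exp(-2*I*pi/5))]
      = (1/5)[(8) + (2 + 2*exp(-4*I*pi/5) + exp(-2*I*pi/5) + 3*exp(4*I*pi/5)) + (2 + 3*exp(-2*I*pi/5) + exp(-4*I*pi/5) + 2*exp(2*I*pi/5)) + (2 + 2*exp(-2*I*pi/5) + exp(4*I*pi/5) + 3*exp(2*I*pi/5)) + (2 + 3*exp(-4*I*pi/5) + exp(2*I*pi/5) + 2*exp(4*I*pi/5))] = 10/5 = 2
  <chi_rho, chi_2> = (1/5)[1*(8)*conj(1) + 1*(1 + 2*exp(-2*I*pi/5) + 3*exp(-4*I*pi/5) + 2*exp(2*I*pi/5))*conj(exp(4*I*pi/5)) + 1*(1 + 2*exp(-4*I*pi/5) + 2*exp(4*I*pi/5) + 3*exp(2*I*pi/5))*conj(exp(-2*I*pi/5)) + 1*(1 + 3*exp(-2*I*pi/5) + 2*exp(-4*I*pi/5) + 2*exp(4*I*pi/5))*conj(exp(2*I*pi/5)) + 1*(1 + 2*exp(-2*I*pi/5) + 3*exp(4*I*pi/5) + 2*exp(2*I*pi/5))*conj(exp(-4*I*pi/5))]
      = (1/5)[(8) + (2*exp(-2*I*pi/5) + exp(-4*I*pi/5) + 2*exp(4*I*pi/5) + 3*exp(2*I*pi/5)) + (2*exp(-2*I*pi/5) + 2*exp(-4*I*pi/5) + exp(2*I*pi/5) + 3*exp(4*I*pi/5)) + (3*exp(-4*I*pi/5) + exp(-2*I*pi/5) + 2*exp(4*I*pi/5) + 2*exp(2*I*pi/5)) + (3*exp(-2*I*pi/5) + 2*exp(-4*I*pi/5) + exp(4*I*pi/5) + 2*exp(2*I*pi/5))] = 0/5 = 0
  <chi_rho, chi_3> = (1/5)[1*(8)*conj(1) + 1*(1 + 2*exp(-2*I*pi/5) + 3*exp(-4*I*pi/5) + 2*exp(2*I*pi/5))*conj(exp(-4*I*pi/5)) + 1*(1 + 2*exp(-4*I*pi/5) + 2*exp(4*I*pi/5) + 3*exp(2*I*pi/5))*conj(exp(2*I*pi/5)) + 1*(1 + 3*exp(-2*I*pi/5) + 2*exp(-4*I*pi/5) + 2*exp(4*I*pi/5))*conj(exp(-2*I*pi/5)) + 1*(1 + 2*exp(-2*I*pi/5) + 3*exp(4*I*pi/5) + 2*exp(2*I*pi/5))*conj(exp(4*I*pi/5))]
      = (1/5)[(8) + (3 + 2*exp(-4*I*pi/5) + exp(4*I*pi/5) + 2*exp(2*I*pi/5)) + (3 + exp(-2*I*pi/5) + 2*exp(4*I*pi/5) + 2*exp(2*I*pi/5)) + (3 + 2*exp(-2*I*pi/5) + 2*exp(-4*I*pi/5) + exp(2*I*pi/5)) + (3 + 2*exp(-2*I*pi/5) + exp(-4*I*pi/5) + 2*exp(4*I*pi/5))] = 15/5 = 3
  <chi_rho, chi_4> = (1/5)[1*(8)*conj(1) + 1*(1 + 2*exp(-2*I*pi/5) + 3*exp(-4*I*pi/5) + 2*exp(2*I*pi/5))*conj(exp(-2*I*pi/5)) + 1*(1 + 2*exp(-4*I*pi/5) + 2*exp(4*I*pi/5) + 3*exp(2*I*pi/5))*conj(exp(-4*I*pi/5)) + 1*(1 + 3*exp(-2*I*pi/5) + 2*exp(-4*I*pi/5) + 2*exp(4*I*pi/5))*conj(exp(4*I*pi/5)) + 1*(1 + 2*exp(-2*I*pi/5) + 3*exp(4*I*pi/5) + 2*exp(2*I*pi/5))*conj(exp(2*I*pi/5))]
      = (1/5)[(8) + (2 + 3*exp(-2*I*pi/5) + exp(2*I*pi/5) + 2*exp(4*I*pi/5)) + (2 + 2*exp(-2*I*pi/5) + 3*exp(-4*I*pi/5) + exp(4*I*pi/5)) + (2 + exp(-4*I*pi/5) + 3*exp(4*I*pi/5) + 2*exp(2*I*pi/5)) + (2 + 2*exp(-4*I*pi/5) + exp(-2*I*pi/5) + 3*exp(2*I*pi/5))] = 10/5 = 2
(Exp terms are combined using exp(i*s)*conj(exp(i*t)) = exp(i*(s-t)), and sums of them are collapsed using the identity that for every m > 1 the m distinct m-th roots of unity sum to 0, e.g. 1 + exp(2*I*pi/3) + exp(-2*I*pi/3) = 0.)
Dimension check: dim(rho) = sum (mult * dim) = 1*1 + 2*1 + 0*1 + 3*1 + 2*1 = 8 = chi_rho(e) = 8.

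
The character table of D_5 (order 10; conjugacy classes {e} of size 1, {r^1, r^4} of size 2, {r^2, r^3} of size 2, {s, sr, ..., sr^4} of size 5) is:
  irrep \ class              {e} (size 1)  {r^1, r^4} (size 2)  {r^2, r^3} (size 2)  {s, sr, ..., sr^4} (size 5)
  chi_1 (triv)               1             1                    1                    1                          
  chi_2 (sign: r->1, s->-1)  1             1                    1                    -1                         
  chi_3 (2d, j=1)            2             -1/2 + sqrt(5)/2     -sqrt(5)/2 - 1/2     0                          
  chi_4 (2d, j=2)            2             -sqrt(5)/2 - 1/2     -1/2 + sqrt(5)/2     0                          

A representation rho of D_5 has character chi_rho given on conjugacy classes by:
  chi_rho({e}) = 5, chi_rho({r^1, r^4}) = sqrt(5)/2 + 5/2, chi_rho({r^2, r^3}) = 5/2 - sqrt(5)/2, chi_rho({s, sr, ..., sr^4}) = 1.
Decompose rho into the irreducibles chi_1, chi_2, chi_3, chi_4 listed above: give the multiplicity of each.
Multiplicities: chi_1: 2, chi_2: 1, chi_3: 1, chi_4: 0.

Justification: Use <chi_rho, chi> = (1/|G|) sum_C |C| * chi_rho(C) * conj(chi(C)) with |G| = 10 for each irreducible chi in the table:
  <chi_rho, chi_1> = (1/10)[1*(5)*conj(1) + 2*(sqrt(5)/2 + 5/2)*conj(1) + 2*(5/2 - sqrt(5)/2)*conj(1) + 5*(1)*conj(1)]
      = (1/10)[(5) + (sqrt(5) + 5) + (5 - sqrt(5)) + (5)] = 20/10 = 2
  <chi_rho, chi_2> = (1/10)[1*(5)*conj(1) + 2*(sqrt(5)/2 + 5/2)*conj(1) + 2*(5/2 - sqrt(5)/2)*conj(1) + 5*(1)*conj(-1)]
      = (1/10)[(5) + (sqrt(5) + 5) + (5 - sqrt(5)) + (-5)] = 10/10 = 1
  <chi_rho, chi_3> = (1/10)[1*(5)*conj(2) + 2*(sqrt(5)/2 + 5/2)*conj(-1/2 + sqrt(5)/2) + 2*(5/2 - sqrt(5)/2)*conj(-sqrt(5)/2 - 1/2) + 5*(1)*conj(0)]
      = (1/10)[(10) + (2*sqrt(5)) + (-2*sqrt(5)) + (0)] = 10/10 = 1
  <chi_rho, chi_4> = (1/10)[1*(5)*conj(2) + 2*(sqrt(5)/2 + 5/2)*conj(-sqrt(5)/2 - 1/2) + 2*(5/2 - sqrt(5)/2)*conj(-1/2 + sqrt(5)/2) + 5*(1)*conj(0)]
      = (1/10)[(10) + (-3*sqrt(5) - 5) + (-5 + 3*sqrt(5)) + (0)] = 0/10 = 0
Dimension check: dim(rho) = sum (mult * dim) = 2*1 + 1*1 + 1*2 + 0*2 = 5 = chi_rho(e) = 5.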